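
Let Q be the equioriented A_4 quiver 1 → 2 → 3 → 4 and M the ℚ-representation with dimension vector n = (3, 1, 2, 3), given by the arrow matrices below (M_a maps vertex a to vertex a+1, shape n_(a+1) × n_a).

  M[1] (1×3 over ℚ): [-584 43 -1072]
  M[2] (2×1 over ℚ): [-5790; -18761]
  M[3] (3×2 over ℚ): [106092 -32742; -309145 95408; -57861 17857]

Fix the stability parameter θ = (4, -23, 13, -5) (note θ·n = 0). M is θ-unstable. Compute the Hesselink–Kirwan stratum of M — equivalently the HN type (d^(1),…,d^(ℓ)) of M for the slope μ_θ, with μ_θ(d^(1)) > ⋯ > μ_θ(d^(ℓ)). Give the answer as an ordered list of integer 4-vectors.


Via rank(M_{q-1}∘⋯∘M_p): M ≅ I[1,1]^2, I[1,4], I[3,4], I[4,4].
μ_θ-semistable layers: μ^(1)=4; μ^(2)=-5; μ^(3)=-19/2

((2, 0, 2, 2); (0, 0, 0, 1); (1, 1, 0, 0))


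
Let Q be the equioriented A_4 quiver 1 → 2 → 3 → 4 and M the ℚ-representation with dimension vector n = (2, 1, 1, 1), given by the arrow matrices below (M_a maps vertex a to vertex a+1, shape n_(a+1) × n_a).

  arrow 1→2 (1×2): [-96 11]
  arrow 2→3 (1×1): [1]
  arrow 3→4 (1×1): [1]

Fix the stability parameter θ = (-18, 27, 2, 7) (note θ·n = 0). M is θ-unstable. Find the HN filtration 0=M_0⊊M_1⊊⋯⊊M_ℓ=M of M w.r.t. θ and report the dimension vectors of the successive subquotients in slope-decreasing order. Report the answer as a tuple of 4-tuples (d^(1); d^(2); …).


Barcode: M ≅ I[1,1], I[1,4]. HN layers by μ_θ (2 steps, strictly decreasing):
  μ^(1)=12; μ^(2)=-18

((0, 1, 1, 1); (2, 0, 0, 0))


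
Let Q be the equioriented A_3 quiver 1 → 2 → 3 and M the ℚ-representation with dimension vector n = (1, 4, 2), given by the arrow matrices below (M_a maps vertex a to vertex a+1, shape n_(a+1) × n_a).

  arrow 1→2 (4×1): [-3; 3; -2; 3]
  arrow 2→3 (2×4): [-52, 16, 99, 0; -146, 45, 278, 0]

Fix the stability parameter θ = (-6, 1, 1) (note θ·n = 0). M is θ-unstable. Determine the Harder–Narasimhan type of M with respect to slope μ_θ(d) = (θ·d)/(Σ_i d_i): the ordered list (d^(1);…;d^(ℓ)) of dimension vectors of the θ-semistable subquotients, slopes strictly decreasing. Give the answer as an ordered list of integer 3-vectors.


Interval decomposition of M: I[1,3], I[2,2]^2, I[2,3].
HN type (ℓ=2): μ^(1)=1; μ^(2)=-6

((0, 4, 2); (1, 0, 0))


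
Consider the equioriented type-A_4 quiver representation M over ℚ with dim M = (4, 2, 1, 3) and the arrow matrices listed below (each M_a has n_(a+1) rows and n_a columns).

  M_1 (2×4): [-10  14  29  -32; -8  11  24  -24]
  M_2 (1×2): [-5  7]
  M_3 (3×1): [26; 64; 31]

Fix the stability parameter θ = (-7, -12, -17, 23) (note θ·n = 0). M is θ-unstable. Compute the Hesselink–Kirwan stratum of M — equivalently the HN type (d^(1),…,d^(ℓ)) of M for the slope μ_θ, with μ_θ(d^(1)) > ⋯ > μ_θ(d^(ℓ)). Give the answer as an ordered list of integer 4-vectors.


Interval decomposition of M: I[1,1]^2, I[1,2], I[1,4], I[4,4]^2.
HN type (ℓ=4): μ^(1)=23; μ^(2)=-7; μ^(3)=-19/2; μ^(4)=-12

((0, 0, 0, 3); (2, 0, 0, 0); (1, 1, 0, 0); (1, 1, 1, 0))


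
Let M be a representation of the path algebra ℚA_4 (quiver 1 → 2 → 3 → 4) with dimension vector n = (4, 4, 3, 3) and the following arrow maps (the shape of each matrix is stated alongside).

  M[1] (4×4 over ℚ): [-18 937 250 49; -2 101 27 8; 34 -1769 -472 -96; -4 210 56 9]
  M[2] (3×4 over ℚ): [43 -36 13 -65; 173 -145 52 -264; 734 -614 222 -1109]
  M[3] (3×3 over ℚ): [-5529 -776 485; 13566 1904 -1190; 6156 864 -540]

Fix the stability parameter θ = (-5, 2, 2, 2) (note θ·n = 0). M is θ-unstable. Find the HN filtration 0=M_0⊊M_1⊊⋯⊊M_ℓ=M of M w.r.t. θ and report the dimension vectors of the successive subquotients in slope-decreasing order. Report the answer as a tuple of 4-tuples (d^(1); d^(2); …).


Interval decomposition of M: I[1,1], I[1,2], I[1,3], I[1,4], I[2,3], I[4,4]^2.
HN type (ℓ=2): μ^(1)=2; μ^(2)=-5

((0, 4, 3, 3); (4, 0, 0, 0))


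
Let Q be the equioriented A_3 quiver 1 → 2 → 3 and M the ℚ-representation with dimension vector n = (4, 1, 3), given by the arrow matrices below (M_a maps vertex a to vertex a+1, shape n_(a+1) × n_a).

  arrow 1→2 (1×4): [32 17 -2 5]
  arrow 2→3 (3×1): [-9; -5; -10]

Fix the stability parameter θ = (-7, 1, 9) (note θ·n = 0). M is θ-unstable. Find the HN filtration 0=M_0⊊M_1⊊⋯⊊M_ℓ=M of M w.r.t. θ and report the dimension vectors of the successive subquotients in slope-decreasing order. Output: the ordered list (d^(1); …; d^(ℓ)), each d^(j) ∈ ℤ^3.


Via rank(M_{q-1}∘⋯∘M_p): M ≅ I[1,1]^3, I[1,3], I[3,3]^2.
μ_θ-semistable layers: μ^(1)=9; μ^(2)=1; μ^(3)=-7

((0, 0, 3); (0, 1, 0); (4, 0, 0))


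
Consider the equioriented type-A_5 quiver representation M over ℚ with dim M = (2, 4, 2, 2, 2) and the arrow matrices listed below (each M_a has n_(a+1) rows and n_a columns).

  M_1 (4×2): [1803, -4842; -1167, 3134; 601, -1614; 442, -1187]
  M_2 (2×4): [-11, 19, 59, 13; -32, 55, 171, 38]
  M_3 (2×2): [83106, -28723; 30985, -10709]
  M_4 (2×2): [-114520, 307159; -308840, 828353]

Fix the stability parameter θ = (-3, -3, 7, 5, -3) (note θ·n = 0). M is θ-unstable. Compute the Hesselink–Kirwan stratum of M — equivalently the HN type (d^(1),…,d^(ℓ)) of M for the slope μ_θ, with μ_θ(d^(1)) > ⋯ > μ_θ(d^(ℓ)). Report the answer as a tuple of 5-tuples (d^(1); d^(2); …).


Barcode: M ≅ I[1,2], I[1,5], I[2,2], I[2,4], I[5,5]. HN layers by μ_θ (3 steps, strictly decreasing):
  μ^(1)=6; μ^(2)=3; μ^(3)=-3

((0, 0, 1, 1, 0); (0, 0, 1, 1, 1); (2, 4, 0, 0, 1))


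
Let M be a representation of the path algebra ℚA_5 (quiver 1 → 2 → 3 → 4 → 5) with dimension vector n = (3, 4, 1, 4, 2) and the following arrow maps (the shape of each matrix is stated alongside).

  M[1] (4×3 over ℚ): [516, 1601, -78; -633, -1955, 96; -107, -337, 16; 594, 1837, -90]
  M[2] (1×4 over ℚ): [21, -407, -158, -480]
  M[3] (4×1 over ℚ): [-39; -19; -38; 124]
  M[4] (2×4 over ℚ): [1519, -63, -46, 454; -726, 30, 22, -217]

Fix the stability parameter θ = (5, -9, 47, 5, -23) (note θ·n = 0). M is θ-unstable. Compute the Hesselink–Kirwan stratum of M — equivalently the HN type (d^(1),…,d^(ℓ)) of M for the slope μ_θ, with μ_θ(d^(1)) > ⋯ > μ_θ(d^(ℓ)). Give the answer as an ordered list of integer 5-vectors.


Interval decomposition of M: I[1,1], I[1,2], I[1,4], I[2,2]^2, I[4,4], I[4,5]^2.
HN type (ℓ=4): μ^(1)=26; μ^(2)=5; μ^(3)=-2; μ^(4)=-9

((0, 0, 1, 1, 0); (1, 0, 0, 1, 0); (2, 2, 0, 0, 0); (0, 2, 0, 2, 2))


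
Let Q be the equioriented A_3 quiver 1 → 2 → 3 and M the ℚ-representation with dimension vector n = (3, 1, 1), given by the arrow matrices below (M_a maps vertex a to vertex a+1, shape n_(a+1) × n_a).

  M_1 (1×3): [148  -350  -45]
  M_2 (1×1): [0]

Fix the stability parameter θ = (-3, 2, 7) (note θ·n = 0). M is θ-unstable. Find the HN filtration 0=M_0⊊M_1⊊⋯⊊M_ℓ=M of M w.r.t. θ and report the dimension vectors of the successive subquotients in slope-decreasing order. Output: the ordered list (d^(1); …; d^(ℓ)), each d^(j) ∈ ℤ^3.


Interval decomposition of M: I[1,1]^2, I[1,2], I[3,3].
HN type (ℓ=3): μ^(1)=7; μ^(2)=2; μ^(3)=-3

((0, 0, 1); (0, 1, 0); (3, 0, 0))


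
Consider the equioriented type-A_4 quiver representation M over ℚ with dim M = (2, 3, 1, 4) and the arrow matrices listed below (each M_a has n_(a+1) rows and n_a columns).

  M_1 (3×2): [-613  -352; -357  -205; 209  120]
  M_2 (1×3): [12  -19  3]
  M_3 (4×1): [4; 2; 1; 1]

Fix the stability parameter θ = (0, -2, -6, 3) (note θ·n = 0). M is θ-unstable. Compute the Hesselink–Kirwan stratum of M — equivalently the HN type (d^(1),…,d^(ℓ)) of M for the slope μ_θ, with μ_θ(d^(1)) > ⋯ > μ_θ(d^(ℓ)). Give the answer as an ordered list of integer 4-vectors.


Interval decomposition of M: I[1,2], I[1,4], I[2,2], I[4,4]^3.
HN type (ℓ=4): μ^(1)=3; μ^(2)=-1; μ^(3)=-2; μ^(4)=-8/3

((0, 0, 0, 4); (1, 1, 0, 0); (0, 1, 0, 0); (1, 1, 1, 0))


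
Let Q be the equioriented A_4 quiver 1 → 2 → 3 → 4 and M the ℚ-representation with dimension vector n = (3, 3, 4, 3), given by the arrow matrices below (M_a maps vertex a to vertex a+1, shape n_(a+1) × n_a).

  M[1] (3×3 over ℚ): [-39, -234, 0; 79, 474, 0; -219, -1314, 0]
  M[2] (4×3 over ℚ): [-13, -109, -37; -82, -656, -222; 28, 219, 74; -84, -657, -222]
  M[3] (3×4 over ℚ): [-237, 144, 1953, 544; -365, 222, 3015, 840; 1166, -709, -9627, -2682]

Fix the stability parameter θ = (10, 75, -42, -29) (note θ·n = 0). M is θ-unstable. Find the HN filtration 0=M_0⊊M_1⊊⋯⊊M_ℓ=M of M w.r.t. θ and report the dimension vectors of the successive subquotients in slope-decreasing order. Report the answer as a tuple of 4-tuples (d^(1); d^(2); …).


Via rank(M_{q-1}∘⋯∘M_p): M ≅ I[1,1]^2, I[1,4], I[2,2], I[2,4], I[3,3], I[3,4].
μ_θ-semistable layers: μ^(1)=75; μ^(2)=10; μ^(3)=7/2; μ^(4)=4/3; μ^(5)=-29; μ^(6)=-42

((0, 1, 0, 0); (2, 0, 0, 0); (1, 1, 1, 1); (0, 1, 1, 1); (0, 0, 0, 1); (0, 0, 2, 0))


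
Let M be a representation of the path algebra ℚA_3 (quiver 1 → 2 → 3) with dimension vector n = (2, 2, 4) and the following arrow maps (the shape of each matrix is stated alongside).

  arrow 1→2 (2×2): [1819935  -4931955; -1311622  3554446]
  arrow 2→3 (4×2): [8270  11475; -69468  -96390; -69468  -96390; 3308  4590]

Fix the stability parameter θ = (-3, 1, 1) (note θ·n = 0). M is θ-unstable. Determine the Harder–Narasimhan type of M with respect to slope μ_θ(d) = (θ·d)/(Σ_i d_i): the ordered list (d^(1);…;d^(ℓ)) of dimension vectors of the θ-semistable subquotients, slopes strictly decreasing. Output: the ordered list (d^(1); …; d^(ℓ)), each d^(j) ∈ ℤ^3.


Interval decomposition of M: I[1,1], I[1,2], I[2,3], I[3,3]^3.
HN type (ℓ=2): μ^(1)=1; μ^(2)=-3

((0, 2, 4); (2, 0, 0))


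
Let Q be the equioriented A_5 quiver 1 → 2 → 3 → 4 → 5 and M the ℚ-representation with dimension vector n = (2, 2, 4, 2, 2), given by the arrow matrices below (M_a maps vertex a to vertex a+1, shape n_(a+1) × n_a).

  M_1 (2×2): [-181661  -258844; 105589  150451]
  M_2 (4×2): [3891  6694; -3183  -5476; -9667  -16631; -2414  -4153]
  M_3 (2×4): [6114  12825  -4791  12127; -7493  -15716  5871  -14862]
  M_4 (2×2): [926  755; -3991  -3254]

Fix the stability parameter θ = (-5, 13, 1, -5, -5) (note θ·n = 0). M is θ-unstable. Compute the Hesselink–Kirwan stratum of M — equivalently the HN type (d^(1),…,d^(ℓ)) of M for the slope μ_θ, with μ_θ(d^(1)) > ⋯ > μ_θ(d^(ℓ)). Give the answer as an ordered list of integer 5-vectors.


Barcode: M ≅ I[1,5]^2, I[3,3]^2. HN layers by μ_θ (2 steps, strictly decreasing):
  μ^(1)=1; μ^(2)=-5

((0, 2, 4, 2, 2); (2, 0, 0, 0, 0))


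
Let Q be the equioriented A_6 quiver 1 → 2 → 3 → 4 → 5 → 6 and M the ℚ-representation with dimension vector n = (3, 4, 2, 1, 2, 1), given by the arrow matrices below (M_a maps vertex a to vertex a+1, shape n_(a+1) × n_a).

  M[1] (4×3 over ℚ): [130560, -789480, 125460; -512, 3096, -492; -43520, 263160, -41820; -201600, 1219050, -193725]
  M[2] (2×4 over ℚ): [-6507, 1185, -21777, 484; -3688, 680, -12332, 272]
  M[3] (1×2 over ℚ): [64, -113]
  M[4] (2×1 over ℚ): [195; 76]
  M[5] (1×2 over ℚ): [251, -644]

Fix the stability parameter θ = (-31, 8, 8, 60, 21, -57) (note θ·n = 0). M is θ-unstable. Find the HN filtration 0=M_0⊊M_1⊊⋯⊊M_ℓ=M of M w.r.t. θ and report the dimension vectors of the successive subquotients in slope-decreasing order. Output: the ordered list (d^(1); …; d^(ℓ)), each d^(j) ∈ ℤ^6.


Via rank(M_{q-1}∘⋯∘M_p): M ≅ I[1,1]^2, I[1,2], I[2,2], I[2,3], I[2,6], I[5,5].
μ_θ-semistable layers: μ^(1)=21; μ^(2)=8; μ^(3)=-31

((0, 0, 0, 0, 1, 0); (0, 4, 2, 1, 1, 1); (3, 0, 0, 0, 0, 0))


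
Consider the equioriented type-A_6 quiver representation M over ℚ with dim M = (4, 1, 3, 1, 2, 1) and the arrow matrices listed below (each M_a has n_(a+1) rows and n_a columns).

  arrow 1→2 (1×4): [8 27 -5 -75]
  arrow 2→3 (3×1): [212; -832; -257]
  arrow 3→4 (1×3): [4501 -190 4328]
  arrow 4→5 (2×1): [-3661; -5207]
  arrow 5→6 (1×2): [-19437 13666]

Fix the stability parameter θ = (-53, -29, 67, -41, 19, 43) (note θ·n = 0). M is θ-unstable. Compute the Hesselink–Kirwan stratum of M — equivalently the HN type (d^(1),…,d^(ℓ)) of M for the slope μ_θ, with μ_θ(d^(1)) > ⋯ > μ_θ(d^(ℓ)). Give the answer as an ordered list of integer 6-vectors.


Barcode: M ≅ I[1,1]^3, I[1,6], I[3,3]^2, I[5,5]. HN layers by μ_θ (6 steps, strictly decreasing):
  μ^(1)=67; μ^(2)=43; μ^(3)=19; μ^(4)=13; μ^(5)=-29; μ^(6)=-53

((0, 0, 2, 0, 0, 0); (0, 0, 0, 0, 0, 1); (0, 0, 0, 0, 2, 0); (0, 0, 1, 1, 0, 0); (0, 1, 0, 0, 0, 0); (4, 0, 0, 0, 0, 0))


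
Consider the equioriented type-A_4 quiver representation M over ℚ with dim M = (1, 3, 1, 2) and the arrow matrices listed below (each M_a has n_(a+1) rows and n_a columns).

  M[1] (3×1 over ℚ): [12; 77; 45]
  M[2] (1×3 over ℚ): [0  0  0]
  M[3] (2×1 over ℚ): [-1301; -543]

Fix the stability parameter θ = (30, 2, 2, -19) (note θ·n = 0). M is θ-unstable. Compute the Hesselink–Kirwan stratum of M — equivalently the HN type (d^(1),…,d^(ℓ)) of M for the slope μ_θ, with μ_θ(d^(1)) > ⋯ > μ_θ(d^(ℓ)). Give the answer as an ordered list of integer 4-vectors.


Barcode: M ≅ I[1,2], I[2,2]^2, I[3,4], I[4,4]. HN layers by μ_θ (4 steps, strictly decreasing):
  μ^(1)=16; μ^(2)=2; μ^(3)=-17/2; μ^(4)=-19

((1, 1, 0, 0); (0, 2, 0, 0); (0, 0, 1, 1); (0, 0, 0, 1))


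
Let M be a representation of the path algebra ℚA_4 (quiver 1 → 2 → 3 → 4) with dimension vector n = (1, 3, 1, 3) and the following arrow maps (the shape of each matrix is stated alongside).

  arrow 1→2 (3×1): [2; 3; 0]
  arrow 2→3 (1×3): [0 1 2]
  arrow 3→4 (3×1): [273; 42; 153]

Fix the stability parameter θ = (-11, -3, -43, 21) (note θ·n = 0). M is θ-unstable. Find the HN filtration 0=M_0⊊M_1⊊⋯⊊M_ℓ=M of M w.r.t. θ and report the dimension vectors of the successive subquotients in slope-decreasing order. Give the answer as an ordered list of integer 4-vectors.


Barcode: M ≅ I[1,4], I[2,2]^2, I[4,4]^2. HN layers by μ_θ (3 steps, strictly decreasing):
  μ^(1)=21; μ^(2)=-3; μ^(3)=-19

((0, 0, 0, 3); (0, 2, 0, 0); (1, 1, 1, 0))


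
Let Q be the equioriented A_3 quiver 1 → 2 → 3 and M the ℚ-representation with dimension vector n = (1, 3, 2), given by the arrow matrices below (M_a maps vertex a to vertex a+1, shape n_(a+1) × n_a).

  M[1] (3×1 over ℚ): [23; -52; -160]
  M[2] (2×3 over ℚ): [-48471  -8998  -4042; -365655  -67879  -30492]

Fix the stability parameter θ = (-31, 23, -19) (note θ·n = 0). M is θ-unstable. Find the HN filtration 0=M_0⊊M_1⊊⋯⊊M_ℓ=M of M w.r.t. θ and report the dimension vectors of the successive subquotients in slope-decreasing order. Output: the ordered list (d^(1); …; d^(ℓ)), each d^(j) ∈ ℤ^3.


Interval decomposition of M: I[1,3], I[2,2], I[2,3].
HN type (ℓ=3): μ^(1)=23; μ^(2)=2; μ^(3)=-31

((0, 1, 0); (0, 2, 2); (1, 0, 0))


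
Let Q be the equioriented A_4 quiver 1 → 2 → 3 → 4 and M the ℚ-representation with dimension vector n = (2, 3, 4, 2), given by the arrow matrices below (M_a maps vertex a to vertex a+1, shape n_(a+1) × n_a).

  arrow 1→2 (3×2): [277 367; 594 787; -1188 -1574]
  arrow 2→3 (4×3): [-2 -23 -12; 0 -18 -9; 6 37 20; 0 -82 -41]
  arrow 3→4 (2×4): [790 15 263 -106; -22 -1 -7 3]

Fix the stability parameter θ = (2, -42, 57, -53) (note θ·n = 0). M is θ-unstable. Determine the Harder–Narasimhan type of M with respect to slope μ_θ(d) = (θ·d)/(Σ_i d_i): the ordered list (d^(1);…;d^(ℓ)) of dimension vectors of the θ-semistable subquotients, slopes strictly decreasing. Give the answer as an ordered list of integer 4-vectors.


Barcode: M ≅ I[1,2], I[1,4], I[2,4], I[3,3]^2. HN layers by μ_θ (4 steps, strictly decreasing):
  μ^(1)=57; μ^(2)=2; μ^(3)=-20; μ^(4)=-42

((0, 0, 2, 0); (0, 0, 2, 2); (2, 2, 0, 0); (0, 1, 0, 0))


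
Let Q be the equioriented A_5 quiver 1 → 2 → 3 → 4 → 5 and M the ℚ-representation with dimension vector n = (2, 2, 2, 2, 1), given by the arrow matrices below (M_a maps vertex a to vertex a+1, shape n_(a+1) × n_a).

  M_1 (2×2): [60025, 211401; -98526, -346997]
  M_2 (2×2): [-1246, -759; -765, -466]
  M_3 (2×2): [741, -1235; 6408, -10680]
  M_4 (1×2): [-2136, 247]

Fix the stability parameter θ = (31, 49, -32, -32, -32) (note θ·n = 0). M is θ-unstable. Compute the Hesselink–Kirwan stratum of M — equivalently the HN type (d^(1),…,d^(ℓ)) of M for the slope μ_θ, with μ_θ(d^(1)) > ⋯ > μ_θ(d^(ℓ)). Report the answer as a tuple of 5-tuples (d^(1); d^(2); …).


Barcode: M ≅ I[1,3], I[1,4], I[4,5]. HN layers by μ_θ (3 steps, strictly decreasing):
  μ^(1)=16; μ^(2)=4; μ^(3)=-32

((1, 1, 1, 0, 0); (1, 1, 1, 1, 0); (0, 0, 0, 1, 1))


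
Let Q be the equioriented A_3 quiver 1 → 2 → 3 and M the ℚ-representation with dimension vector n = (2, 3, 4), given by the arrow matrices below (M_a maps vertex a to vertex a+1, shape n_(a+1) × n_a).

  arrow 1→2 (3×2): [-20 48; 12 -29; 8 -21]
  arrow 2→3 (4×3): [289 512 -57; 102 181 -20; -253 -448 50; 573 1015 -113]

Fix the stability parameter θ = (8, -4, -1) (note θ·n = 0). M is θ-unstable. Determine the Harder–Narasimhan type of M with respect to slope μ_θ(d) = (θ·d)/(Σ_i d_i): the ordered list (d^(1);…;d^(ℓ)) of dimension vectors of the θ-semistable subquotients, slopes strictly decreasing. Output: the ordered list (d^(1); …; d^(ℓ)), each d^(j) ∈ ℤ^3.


Interval decomposition of M: I[1,3]^2, I[2,3], I[3,3].
HN type (ℓ=3): μ^(1)=1; μ^(2)=-1; μ^(3)=-4

((2, 2, 2); (0, 0, 2); (0, 1, 0))


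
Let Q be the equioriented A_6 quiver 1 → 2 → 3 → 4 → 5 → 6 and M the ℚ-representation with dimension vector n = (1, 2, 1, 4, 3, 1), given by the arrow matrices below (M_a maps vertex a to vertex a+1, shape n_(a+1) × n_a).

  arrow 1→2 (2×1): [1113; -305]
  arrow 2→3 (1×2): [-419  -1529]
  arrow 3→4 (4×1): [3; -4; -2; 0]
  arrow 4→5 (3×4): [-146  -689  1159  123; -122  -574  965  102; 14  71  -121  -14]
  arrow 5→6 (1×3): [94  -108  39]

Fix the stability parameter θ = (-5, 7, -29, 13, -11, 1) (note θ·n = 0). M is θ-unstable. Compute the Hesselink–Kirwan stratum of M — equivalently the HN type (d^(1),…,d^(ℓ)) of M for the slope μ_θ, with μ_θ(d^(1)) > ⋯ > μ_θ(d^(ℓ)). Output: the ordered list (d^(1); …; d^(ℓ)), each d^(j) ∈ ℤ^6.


Barcode: M ≅ I[1,4], I[2,2], I[4,5]^2, I[4,6]. HN layers by μ_θ (4 steps, strictly decreasing):
  μ^(1)=13; μ^(2)=7; μ^(3)=1; μ^(4)=-9

((0, 0, 0, 1, 0, 0); (0, 1, 0, 0, 0, 0); (0, 0, 0, 3, 3, 1); (1, 1, 1, 0, 0, 0))


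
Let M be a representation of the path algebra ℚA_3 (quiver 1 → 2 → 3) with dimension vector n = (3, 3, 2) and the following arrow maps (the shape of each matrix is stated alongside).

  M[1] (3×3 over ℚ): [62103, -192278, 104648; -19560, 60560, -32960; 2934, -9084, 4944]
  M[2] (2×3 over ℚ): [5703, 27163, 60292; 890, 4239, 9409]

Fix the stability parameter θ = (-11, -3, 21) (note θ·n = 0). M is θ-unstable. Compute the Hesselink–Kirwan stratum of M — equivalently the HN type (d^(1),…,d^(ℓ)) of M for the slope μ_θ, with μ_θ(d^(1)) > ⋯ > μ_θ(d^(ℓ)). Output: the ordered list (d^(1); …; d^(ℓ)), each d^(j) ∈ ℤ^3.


Barcode: M ≅ I[1,1]^2, I[1,3], I[2,2], I[2,3]. HN layers by μ_θ (3 steps, strictly decreasing):
  μ^(1)=21; μ^(2)=-3; μ^(3)=-11

((0, 0, 2); (0, 3, 0); (3, 0, 0))


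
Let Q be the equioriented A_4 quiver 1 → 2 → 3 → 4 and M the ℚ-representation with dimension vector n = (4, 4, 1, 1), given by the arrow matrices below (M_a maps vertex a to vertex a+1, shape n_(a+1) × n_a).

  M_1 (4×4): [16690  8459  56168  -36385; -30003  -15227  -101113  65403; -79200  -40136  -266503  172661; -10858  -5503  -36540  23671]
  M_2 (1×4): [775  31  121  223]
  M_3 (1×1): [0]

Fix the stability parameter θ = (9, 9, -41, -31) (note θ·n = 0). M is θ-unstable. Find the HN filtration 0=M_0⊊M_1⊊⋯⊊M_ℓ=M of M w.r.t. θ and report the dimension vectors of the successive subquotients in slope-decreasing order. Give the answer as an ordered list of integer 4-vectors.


Via rank(M_{q-1}∘⋯∘M_p): M ≅ I[1,2]^3, I[1,3], I[4,4].
μ_θ-semistable layers: μ^(1)=9; μ^(2)=-23/3; μ^(3)=-31

((3, 3, 0, 0); (1, 1, 1, 0); (0, 0, 0, 1))


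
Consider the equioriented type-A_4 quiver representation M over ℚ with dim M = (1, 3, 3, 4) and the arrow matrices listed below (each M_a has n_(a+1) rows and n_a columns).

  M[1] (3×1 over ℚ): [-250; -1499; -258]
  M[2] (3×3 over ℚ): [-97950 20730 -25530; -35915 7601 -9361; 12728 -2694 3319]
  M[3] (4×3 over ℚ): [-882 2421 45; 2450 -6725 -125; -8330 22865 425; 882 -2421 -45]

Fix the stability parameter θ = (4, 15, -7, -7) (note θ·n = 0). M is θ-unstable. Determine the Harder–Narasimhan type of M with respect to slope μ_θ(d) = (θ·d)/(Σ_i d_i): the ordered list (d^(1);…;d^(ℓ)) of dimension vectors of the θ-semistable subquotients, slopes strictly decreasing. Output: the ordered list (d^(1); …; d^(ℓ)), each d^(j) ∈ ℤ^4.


Interval decomposition of M: I[1,4], I[2,2], I[2,3], I[3,3], I[4,4]^3.
HN type (ℓ=4): μ^(1)=15; μ^(2)=4; μ^(3)=5/4; μ^(4)=-7

((0, 1, 0, 0); (0, 1, 1, 0); (1, 1, 1, 1); (0, 0, 1, 3))


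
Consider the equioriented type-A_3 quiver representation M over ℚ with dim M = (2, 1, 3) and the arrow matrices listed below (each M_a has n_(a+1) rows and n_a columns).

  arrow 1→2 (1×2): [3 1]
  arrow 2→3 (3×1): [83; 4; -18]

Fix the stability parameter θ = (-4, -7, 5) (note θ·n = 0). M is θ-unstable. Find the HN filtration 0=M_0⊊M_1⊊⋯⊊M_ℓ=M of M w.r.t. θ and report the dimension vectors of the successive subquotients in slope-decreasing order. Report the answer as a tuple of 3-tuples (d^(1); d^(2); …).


Interval decomposition of M: I[1,1], I[1,3], I[3,3]^2.
HN type (ℓ=3): μ^(1)=5; μ^(2)=-4; μ^(3)=-11/2

((0, 0, 3); (1, 0, 0); (1, 1, 0))


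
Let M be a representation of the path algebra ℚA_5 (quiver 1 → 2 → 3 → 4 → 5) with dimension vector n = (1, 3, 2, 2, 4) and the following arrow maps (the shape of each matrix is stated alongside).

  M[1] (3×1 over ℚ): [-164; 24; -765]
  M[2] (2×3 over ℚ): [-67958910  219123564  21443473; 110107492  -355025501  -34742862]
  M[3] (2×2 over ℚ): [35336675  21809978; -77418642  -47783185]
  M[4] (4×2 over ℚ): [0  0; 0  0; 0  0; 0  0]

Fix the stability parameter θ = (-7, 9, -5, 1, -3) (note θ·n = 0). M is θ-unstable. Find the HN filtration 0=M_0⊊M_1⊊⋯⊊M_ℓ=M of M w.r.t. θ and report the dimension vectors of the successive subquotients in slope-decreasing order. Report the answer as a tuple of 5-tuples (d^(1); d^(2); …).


Interval decomposition of M: I[1,4], I[2,2], I[2,4], I[5,5]^4.
HN type (ℓ=4): μ^(1)=9; μ^(2)=5/3; μ^(3)=-3; μ^(4)=-7

((0, 1, 0, 0, 0); (0, 2, 2, 2, 0); (0, 0, 0, 0, 4); (1, 0, 0, 0, 0))


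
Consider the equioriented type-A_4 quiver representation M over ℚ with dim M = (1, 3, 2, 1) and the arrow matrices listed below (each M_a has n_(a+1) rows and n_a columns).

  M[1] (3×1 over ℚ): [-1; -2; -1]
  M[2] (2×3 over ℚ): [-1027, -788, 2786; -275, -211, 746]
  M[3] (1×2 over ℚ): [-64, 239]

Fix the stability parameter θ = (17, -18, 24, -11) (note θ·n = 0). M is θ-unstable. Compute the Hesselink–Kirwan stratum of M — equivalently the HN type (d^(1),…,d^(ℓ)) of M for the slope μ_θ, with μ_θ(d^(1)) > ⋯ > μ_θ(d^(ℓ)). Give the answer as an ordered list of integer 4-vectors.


Via rank(M_{q-1}∘⋯∘M_p): M ≅ I[1,4], I[2,2], I[2,3].
μ_θ-semistable layers: μ^(1)=24; μ^(2)=13/2; μ^(3)=-1/2; μ^(4)=-18

((0, 0, 1, 0); (0, 0, 1, 1); (1, 1, 0, 0); (0, 2, 0, 0))


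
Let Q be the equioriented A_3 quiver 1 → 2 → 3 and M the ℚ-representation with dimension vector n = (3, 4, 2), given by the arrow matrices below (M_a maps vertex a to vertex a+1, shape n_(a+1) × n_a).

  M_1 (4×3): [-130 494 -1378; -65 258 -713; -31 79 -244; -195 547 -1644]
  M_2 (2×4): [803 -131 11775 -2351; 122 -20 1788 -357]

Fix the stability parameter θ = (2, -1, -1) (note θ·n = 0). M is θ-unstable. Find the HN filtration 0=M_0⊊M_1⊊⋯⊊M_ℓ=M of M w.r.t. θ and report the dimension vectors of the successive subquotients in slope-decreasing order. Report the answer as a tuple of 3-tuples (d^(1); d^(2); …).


Barcode: M ≅ I[1,2], I[1,3]^2, I[2,2]. HN layers by μ_θ (3 steps, strictly decreasing):
  μ^(1)=1/2; μ^(2)=0; μ^(3)=-1

((1, 1, 0); (2, 2, 2); (0, 1, 0))


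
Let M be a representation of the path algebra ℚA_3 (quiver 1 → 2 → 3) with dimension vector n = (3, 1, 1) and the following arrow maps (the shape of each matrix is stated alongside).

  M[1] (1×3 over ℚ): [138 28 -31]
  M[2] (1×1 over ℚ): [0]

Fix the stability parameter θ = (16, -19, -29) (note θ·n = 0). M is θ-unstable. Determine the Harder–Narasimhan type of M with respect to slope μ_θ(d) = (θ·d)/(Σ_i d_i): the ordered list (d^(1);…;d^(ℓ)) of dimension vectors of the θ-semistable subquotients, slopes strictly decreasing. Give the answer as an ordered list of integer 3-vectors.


Interval decomposition of M: I[1,1]^2, I[1,2], I[3,3].
HN type (ℓ=3): μ^(1)=16; μ^(2)=-3/2; μ^(3)=-29

((2, 0, 0); (1, 1, 0); (0, 0, 1))


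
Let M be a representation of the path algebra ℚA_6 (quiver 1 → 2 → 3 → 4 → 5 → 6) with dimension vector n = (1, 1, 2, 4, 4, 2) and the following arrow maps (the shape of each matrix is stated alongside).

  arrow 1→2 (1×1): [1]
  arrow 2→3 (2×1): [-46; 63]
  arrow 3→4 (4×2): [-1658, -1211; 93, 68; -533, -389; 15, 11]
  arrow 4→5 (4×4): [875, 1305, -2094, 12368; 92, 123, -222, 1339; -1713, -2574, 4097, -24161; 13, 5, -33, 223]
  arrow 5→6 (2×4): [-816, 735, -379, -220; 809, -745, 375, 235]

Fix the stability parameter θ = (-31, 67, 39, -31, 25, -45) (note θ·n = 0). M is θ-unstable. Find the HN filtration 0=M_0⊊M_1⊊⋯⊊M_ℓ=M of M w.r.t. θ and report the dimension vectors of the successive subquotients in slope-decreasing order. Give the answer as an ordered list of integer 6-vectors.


Barcode: M ≅ I[1,5], I[3,6], I[4,5], I[4,6]. HN layers by μ_θ (4 steps, strictly decreasing):
  μ^(1)=25; μ^(2)=-3; μ^(3)=-10; μ^(4)=-31

((0, 1, 1, 1, 2, 0); (0, 0, 1, 1, 1, 1); (0, 0, 0, 0, 1, 1); (1, 0, 0, 2, 0, 0))


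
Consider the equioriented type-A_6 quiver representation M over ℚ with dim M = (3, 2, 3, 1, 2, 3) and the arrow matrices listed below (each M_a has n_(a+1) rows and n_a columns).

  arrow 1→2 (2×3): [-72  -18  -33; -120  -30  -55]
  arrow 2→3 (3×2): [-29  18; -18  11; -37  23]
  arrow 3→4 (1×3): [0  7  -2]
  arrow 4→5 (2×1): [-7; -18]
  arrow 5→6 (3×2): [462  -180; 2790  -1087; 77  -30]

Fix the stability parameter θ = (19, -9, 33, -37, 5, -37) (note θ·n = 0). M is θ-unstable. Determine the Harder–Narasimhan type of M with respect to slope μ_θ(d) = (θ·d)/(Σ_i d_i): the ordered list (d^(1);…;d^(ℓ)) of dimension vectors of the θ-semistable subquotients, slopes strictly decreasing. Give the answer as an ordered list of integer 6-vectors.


Via rank(M_{q-1}∘⋯∘M_p): M ≅ I[1,1]^2, I[1,6], I[2,3], I[3,3], I[5,6], I[6,6].
μ_θ-semistable layers: μ^(1)=33; μ^(2)=19; μ^(3)=-13/3; μ^(4)=-9; μ^(5)=-16; μ^(6)=-37

((0, 0, 2, 0, 0, 0); (2, 0, 0, 0, 0, 0); (1, 1, 1, 1, 1, 1); (0, 1, 0, 0, 0, 0); (0, 0, 0, 0, 1, 1); (0, 0, 0, 0, 0, 1))


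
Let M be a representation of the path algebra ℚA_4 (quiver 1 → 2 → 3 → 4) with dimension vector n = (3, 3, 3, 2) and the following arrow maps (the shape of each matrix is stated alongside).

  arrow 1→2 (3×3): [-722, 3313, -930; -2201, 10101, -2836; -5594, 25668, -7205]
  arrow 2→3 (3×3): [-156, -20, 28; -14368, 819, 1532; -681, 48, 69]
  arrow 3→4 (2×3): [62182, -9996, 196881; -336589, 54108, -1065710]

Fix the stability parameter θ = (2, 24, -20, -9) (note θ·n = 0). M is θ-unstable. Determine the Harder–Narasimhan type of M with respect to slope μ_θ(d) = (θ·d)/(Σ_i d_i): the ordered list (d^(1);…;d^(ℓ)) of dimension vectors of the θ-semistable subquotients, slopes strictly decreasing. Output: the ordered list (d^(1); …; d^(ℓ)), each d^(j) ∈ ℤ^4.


Interval decomposition of M: I[1,2], I[1,3], I[1,4], I[3,4].
HN type (ℓ=5): μ^(1)=24; μ^(2)=2; μ^(3)=-3/4; μ^(4)=-9; μ^(5)=-20

((0, 1, 0, 0); (2, 1, 1, 0); (1, 1, 1, 1); (0, 0, 0, 1); (0, 0, 1, 0))


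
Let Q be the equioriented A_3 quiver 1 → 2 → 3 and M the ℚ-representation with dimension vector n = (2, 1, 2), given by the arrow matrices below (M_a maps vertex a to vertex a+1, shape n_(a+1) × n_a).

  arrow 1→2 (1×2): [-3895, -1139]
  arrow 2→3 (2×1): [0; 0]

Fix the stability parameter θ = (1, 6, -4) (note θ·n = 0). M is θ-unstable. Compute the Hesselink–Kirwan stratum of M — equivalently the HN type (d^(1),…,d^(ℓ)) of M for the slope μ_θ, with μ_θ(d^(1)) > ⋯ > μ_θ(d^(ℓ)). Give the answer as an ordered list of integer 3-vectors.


Interval decomposition of M: I[1,1], I[1,2], I[3,3]^2.
HN type (ℓ=3): μ^(1)=6; μ^(2)=1; μ^(3)=-4

((0, 1, 0); (2, 0, 0); (0, 0, 2))


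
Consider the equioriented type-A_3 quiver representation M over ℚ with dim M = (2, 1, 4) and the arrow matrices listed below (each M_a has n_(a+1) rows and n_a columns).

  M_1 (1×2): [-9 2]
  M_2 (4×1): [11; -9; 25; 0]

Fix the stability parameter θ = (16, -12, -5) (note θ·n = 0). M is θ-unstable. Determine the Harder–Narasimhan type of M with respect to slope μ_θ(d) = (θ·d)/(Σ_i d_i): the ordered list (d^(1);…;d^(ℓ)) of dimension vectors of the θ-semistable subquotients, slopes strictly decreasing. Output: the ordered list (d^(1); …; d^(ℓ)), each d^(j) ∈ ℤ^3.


Via rank(M_{q-1}∘⋯∘M_p): M ≅ I[1,1], I[1,3], I[3,3]^3.
μ_θ-semistable layers: μ^(1)=16; μ^(2)=-1/3; μ^(3)=-5

((1, 0, 0); (1, 1, 1); (0, 0, 3))


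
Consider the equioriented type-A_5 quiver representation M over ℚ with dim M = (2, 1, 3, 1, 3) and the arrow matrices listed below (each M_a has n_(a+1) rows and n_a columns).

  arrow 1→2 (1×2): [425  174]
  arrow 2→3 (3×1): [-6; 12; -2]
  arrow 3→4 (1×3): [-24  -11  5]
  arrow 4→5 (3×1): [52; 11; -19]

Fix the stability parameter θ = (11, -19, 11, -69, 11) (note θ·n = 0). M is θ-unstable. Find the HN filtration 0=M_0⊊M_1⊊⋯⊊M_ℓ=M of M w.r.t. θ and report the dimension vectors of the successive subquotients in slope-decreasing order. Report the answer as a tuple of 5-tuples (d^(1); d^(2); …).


Interval decomposition of M: I[1,1], I[1,5], I[3,3]^2, I[5,5]^2.
HN type (ℓ=2): μ^(1)=11; μ^(2)=-33/2

((1, 0, 2, 0, 3); (1, 1, 1, 1, 0))


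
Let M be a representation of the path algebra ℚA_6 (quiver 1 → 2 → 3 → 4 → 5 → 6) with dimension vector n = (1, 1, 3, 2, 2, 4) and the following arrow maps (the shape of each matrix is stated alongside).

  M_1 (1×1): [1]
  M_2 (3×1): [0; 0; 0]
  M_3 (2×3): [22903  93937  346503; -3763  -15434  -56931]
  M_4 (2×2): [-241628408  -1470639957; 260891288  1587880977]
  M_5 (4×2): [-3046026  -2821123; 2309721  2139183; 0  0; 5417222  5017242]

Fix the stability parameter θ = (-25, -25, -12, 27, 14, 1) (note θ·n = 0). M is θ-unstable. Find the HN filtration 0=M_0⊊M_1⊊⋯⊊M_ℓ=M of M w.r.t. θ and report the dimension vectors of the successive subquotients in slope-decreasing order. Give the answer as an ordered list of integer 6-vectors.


Barcode: M ≅ I[1,2], I[3,3], I[3,4], I[3,6], I[5,6], I[6,6]^2. HN layers by μ_θ (6 steps, strictly decreasing):
  μ^(1)=27; μ^(2)=14; μ^(3)=15/2; μ^(4)=1; μ^(5)=-12; μ^(6)=-25

((0, 0, 0, 1, 0, 0); (0, 0, 0, 1, 1, 1); (0, 0, 0, 0, 1, 1); (0, 0, 0, 0, 0, 2); (0, 0, 3, 0, 0, 0); (1, 1, 0, 0, 0, 0))


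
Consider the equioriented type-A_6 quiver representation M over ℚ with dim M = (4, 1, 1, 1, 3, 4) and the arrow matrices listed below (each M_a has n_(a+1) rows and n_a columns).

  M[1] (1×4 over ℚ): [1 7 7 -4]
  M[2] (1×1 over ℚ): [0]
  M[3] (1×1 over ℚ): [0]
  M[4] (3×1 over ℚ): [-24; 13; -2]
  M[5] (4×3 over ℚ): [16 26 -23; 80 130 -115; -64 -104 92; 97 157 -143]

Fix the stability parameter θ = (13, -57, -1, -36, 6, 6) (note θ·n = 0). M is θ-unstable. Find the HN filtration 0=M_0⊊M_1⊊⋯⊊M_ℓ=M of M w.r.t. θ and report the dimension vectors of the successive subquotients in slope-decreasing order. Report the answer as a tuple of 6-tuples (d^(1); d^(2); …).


Interval decomposition of M: I[1,1]^3, I[1,2], I[3,3], I[4,6], I[5,5], I[5,6], I[6,6]^2.
HN type (ℓ=5): μ^(1)=13; μ^(2)=6; μ^(3)=-1; μ^(4)=-22; μ^(5)=-36

((3, 0, 0, 0, 0, 0); (0, 0, 0, 0, 3, 4); (0, 0, 1, 0, 0, 0); (1, 1, 0, 0, 0, 0); (0, 0, 0, 1, 0, 0))


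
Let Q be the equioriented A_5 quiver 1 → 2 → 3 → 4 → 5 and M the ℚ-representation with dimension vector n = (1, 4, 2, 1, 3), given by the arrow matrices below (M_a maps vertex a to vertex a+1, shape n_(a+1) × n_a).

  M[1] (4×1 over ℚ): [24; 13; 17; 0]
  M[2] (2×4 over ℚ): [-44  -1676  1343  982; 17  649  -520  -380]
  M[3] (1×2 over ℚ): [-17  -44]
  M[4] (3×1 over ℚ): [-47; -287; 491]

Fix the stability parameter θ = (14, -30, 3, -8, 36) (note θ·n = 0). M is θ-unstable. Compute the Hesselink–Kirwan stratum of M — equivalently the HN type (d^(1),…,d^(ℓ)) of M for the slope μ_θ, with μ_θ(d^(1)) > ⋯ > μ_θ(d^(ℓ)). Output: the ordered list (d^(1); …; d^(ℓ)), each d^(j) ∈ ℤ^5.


Barcode: M ≅ I[1,5], I[2,2]^2, I[2,3], I[5,5]^2. HN layers by μ_θ (5 steps, strictly decreasing):
  μ^(1)=36; μ^(2)=3; μ^(3)=-5/2; μ^(4)=-8; μ^(5)=-30

((0, 0, 0, 0, 3); (0, 0, 1, 0, 0); (0, 0, 1, 1, 0); (1, 1, 0, 0, 0); (0, 3, 0, 0, 0))


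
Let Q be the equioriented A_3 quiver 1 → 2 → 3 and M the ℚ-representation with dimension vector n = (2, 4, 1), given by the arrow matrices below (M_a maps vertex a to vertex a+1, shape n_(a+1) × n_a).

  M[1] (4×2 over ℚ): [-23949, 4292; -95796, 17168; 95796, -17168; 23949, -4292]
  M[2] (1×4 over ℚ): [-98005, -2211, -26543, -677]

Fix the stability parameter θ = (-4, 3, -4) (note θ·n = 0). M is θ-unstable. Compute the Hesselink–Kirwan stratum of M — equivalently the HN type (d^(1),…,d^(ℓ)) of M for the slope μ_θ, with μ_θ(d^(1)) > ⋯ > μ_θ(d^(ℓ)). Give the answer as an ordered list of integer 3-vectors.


Interval decomposition of M: I[1,1], I[1,2], I[2,2]^2, I[2,3].
HN type (ℓ=3): μ^(1)=3; μ^(2)=-1/2; μ^(3)=-4

((0, 3, 0); (0, 1, 1); (2, 0, 0))


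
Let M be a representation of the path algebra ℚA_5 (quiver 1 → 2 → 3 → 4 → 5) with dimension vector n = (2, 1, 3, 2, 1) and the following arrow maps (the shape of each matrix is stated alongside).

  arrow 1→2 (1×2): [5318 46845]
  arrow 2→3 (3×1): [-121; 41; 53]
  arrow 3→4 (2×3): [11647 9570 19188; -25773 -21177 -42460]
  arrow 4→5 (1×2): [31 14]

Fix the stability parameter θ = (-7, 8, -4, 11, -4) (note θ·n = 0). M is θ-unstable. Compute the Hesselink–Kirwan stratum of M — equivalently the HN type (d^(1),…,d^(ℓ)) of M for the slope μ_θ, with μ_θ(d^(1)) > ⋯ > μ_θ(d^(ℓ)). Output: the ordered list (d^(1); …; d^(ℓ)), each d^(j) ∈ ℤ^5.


Via rank(M_{q-1}∘⋯∘M_p): M ≅ I[1,1], I[1,5], I[3,3], I[3,4].
μ_θ-semistable layers: μ^(1)=11; μ^(2)=7/2; μ^(3)=2; μ^(4)=-4; μ^(5)=-7

((0, 0, 0, 1, 0); (0, 0, 0, 1, 1); (0, 1, 1, 0, 0); (0, 0, 2, 0, 0); (2, 0, 0, 0, 0))


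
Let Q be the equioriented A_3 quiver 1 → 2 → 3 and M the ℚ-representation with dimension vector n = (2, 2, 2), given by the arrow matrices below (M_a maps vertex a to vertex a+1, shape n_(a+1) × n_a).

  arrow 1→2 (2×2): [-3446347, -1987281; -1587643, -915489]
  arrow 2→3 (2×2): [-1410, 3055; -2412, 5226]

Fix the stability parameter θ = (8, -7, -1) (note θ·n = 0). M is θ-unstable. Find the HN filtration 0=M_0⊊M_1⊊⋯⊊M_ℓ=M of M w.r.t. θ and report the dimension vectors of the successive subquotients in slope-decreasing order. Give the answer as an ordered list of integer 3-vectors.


Barcode: M ≅ I[1,1], I[1,3], I[2,2], I[3,3]. HN layers by μ_θ (4 steps, strictly decreasing):
  μ^(1)=8; μ^(2)=0; μ^(3)=-1; μ^(4)=-7

((1, 0, 0); (1, 1, 1); (0, 0, 1); (0, 1, 0))


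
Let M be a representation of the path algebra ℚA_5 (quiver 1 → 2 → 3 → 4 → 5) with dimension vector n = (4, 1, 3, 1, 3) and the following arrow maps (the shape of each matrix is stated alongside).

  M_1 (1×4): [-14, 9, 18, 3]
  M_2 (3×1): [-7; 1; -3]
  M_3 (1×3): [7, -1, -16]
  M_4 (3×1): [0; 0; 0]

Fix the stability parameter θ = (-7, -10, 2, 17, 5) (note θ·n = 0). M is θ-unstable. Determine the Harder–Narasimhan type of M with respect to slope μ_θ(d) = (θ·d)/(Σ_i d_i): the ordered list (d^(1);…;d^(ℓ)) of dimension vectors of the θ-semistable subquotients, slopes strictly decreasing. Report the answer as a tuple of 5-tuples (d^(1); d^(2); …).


Via rank(M_{q-1}∘⋯∘M_p): M ≅ I[1,1]^3, I[1,4], I[3,3]^2, I[5,5]^3.
μ_θ-semistable layers: μ^(1)=17; μ^(2)=5; μ^(3)=2; μ^(4)=-7; μ^(5)=-17/2

((0, 0, 0, 1, 0); (0, 0, 0, 0, 3); (0, 0, 3, 0, 0); (3, 0, 0, 0, 0); (1, 1, 0, 0, 0))


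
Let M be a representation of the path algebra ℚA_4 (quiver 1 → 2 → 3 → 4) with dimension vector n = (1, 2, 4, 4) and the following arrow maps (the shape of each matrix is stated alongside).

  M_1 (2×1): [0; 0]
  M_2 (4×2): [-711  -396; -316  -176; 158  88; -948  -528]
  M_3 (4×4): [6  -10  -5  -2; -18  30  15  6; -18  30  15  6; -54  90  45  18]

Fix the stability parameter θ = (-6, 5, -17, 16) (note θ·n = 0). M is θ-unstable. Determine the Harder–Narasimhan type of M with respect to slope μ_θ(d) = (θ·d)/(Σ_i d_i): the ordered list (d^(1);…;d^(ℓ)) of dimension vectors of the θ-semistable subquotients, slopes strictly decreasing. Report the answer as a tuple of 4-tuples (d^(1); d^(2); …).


Via rank(M_{q-1}∘⋯∘M_p): M ≅ I[1,1], I[2,2], I[2,3], I[3,3]^2, I[3,4], I[4,4]^3.
μ_θ-semistable layers: μ^(1)=16; μ^(2)=5; μ^(3)=-6; μ^(4)=-17

((0, 0, 0, 4); (0, 1, 0, 0); (1, 1, 1, 0); (0, 0, 3, 0))


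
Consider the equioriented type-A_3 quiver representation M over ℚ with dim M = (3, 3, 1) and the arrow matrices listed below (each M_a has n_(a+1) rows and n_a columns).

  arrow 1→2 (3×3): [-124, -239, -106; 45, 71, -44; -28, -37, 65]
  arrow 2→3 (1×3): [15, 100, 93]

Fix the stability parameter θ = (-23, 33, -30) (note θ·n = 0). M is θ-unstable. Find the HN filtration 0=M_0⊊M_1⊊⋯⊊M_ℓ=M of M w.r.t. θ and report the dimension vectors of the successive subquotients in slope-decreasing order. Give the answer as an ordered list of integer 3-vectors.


Interval decomposition of M: I[1,2]^2, I[1,3].
HN type (ℓ=3): μ^(1)=33; μ^(2)=3/2; μ^(3)=-23

((0, 2, 0); (0, 1, 1); (3, 0, 0))


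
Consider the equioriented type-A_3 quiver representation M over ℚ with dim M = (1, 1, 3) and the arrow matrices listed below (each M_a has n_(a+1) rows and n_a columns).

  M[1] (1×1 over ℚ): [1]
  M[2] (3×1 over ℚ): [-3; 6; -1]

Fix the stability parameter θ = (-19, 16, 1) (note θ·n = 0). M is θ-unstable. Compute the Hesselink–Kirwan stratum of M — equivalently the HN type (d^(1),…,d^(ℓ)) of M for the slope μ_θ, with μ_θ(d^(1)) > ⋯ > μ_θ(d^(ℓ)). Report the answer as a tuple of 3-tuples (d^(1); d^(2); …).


Barcode: M ≅ I[1,3], I[3,3]^2. HN layers by μ_θ (3 steps, strictly decreasing):
  μ^(1)=17/2; μ^(2)=1; μ^(3)=-19

((0, 1, 1); (0, 0, 2); (1, 0, 0))


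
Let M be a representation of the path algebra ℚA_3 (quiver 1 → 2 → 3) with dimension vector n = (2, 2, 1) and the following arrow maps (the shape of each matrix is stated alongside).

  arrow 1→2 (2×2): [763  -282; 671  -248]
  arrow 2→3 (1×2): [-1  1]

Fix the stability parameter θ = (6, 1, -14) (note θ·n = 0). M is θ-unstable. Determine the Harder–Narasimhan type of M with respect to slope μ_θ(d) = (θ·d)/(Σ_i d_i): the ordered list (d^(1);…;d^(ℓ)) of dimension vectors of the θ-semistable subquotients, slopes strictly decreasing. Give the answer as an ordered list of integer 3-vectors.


Barcode: M ≅ I[1,2], I[1,3]. HN layers by μ_θ (2 steps, strictly decreasing):
  μ^(1)=7/2; μ^(2)=-7/3

((1, 1, 0); (1, 1, 1))
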